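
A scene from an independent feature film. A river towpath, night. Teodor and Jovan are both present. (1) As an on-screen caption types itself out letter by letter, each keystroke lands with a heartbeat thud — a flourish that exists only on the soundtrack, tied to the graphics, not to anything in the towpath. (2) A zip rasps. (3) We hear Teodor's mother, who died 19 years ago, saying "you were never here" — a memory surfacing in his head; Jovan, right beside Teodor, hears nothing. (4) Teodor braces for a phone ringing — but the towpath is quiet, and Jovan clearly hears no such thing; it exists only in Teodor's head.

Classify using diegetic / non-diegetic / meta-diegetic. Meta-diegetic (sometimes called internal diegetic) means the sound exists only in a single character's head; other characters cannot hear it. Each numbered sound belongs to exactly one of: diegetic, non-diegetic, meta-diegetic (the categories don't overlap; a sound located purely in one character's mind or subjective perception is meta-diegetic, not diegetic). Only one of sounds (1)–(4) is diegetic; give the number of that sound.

2

(1) sound married to a title/caption — outside the diegesis by definition → non-diegetic.
Sound (2): a zip is a real object/event in the scene's world, so diegetic.
(3) a remembered line, private to Teodor — not present in the room, not audible to Jovan → meta-diegetic.
(4) is meta-diegetic: the sound is imagined by Teodor; nothing in the story world is producing it and Jovan can't hear it.
Only (2) is diegetic.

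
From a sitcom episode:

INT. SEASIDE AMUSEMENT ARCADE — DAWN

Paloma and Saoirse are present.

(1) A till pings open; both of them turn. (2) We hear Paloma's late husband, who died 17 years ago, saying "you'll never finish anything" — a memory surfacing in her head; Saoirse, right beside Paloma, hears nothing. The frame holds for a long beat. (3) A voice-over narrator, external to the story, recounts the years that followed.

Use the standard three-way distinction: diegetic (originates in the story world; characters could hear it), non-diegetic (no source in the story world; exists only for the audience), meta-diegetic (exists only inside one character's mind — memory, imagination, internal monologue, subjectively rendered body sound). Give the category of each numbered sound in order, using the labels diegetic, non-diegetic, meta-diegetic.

Sound (1): the sound comes from a till physically present in the location, so diegetic.
(2) is meta-diegetic: the voice is a memory playing only inside Paloma's mind; Saoirse can't hear it.
(3) commentary laid over the scene from outside the fiction → non-diegetic.

diegetic, meta-diegetic, non-diegetic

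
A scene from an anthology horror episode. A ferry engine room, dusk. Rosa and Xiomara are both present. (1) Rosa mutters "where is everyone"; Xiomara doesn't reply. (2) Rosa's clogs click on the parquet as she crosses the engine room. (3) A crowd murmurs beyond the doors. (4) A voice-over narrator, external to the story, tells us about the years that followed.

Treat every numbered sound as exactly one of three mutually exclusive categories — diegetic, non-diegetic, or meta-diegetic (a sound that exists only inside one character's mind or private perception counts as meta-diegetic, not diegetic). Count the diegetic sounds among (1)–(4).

3

(1) is diegetic: Rosa is a character speaking aloud in the scene.
(2) is diegetic: Rosa's footsteps are produced in the story world.
(3) is diegetic: ambient/room sound belonging to the story's physical space.
Sound (4): external voice-over — not a character, not heard by anyone in the scene, so non-diegetic.
So 3 of the 4 are diegetic: (1), (2), (3).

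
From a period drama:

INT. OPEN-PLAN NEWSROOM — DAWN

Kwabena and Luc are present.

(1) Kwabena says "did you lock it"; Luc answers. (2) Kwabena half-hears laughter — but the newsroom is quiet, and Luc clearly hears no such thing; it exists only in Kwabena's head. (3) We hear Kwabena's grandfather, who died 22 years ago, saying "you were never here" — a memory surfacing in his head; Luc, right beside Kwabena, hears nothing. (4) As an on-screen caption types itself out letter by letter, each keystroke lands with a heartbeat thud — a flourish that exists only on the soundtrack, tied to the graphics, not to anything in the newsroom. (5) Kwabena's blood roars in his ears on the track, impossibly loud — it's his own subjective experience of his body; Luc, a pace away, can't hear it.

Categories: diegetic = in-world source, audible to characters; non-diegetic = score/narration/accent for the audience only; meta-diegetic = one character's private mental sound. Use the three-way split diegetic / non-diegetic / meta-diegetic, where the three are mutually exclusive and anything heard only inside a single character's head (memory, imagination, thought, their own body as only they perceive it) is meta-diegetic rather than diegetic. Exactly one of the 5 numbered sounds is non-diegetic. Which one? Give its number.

(1) is diegetic: on-screen dialogue — Kwabena speaks and Luc is there to hear.
(2) Kwabena alone 'hears' it — an imagined sound, not present in the space → meta-diegetic.
(3) is meta-diegetic: a remembered line, private to Kwabena — not present in the room, not audible to Luc.
Sound (4): sound married to a title/caption — outside the diegesis by definition, so non-diegetic.
(5) it's Kwabena's internal bodily sensation rendered as sound; only Kwabena 'hears' it → meta-diegetic.
Only (4) is non-diegetic.

4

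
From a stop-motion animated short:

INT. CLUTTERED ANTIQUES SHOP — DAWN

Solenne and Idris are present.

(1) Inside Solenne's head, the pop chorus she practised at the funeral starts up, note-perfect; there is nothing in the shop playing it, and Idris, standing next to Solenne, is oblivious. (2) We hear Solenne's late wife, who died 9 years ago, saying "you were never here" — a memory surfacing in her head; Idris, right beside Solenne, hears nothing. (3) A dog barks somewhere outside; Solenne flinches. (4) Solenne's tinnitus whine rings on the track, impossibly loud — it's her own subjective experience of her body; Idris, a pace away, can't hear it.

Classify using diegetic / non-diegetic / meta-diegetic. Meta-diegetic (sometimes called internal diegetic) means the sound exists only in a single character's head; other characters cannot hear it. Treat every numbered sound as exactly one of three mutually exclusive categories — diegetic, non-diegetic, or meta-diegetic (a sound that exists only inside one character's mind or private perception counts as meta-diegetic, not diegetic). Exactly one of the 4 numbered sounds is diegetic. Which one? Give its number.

(1) it lives in Solenne's subjectivity, not in the shop → meta-diegetic.
(2) it's Solenne's recollection rendered as sound; the other character can't hear it → meta-diegetic.
(3) a dog is a real object/event in the scene's world → diegetic.
(4) is meta-diegetic: a subjective body sound — Solenne's private perception, inaudible to Idris.
Only (3) is diegetic.

3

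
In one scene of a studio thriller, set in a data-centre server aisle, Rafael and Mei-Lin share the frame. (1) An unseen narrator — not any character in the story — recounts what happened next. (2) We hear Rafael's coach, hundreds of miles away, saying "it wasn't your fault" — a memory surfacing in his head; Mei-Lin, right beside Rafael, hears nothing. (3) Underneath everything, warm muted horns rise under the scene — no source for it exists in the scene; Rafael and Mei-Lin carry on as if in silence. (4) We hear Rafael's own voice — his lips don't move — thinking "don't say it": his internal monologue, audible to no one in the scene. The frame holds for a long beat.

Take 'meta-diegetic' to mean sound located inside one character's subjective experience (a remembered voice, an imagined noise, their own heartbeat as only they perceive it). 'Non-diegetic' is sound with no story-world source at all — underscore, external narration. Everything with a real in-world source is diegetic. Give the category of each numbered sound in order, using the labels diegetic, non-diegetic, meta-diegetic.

non-diegetic, meta-diegetic, non-diegetic, meta-diegetic

(1) external voice-over — not a character, not heard by anyone in the scene → non-diegetic.
Sound (2): a remembered line, private to Rafael — not present in the room, not audible to Mei-Lin, so meta-diegetic.
(3) it has no source in the story world and no character can hear it — it's underscore → non-diegetic.
Sound (4): Rafael's thought-voice: a private mental sound no other character can hear, so meta-diegetic.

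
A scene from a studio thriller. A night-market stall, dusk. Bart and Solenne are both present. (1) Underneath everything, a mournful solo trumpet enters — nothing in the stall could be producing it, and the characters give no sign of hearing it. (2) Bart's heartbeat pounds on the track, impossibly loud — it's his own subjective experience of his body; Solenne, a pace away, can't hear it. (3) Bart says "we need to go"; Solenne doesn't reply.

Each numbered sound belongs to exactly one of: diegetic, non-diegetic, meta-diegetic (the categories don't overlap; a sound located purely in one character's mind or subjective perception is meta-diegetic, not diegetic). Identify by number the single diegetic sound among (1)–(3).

3

(1) is non-diegetic: nothing in the stall produces it and the characters don't hear it — pure soundtrack.
Sound (2): a subjective body sound — Bart's private perception, inaudible to Solenne, so meta-diegetic.
Sound (3): Bart is a character speaking aloud in the scene, so diegetic.
Only (3) is diegetic.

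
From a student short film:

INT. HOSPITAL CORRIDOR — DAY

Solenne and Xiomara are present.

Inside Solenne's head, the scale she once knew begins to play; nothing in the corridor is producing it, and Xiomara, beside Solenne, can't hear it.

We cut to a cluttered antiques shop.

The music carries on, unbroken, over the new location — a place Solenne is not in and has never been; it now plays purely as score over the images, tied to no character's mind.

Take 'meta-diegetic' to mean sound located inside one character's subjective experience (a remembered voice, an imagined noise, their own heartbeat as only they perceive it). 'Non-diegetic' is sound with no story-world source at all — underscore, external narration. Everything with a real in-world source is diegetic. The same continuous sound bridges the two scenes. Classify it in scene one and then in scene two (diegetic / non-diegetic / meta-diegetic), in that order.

meta-diegetic, non-diegetic

Scene one: the music exists only inside Solenne's mind; Xiomara can't hear it → meta-diegetic.
Scene two: it's detached from Solenne entirely and plays over unrelated images with no in-world source — conventional underscore → non-diegetic.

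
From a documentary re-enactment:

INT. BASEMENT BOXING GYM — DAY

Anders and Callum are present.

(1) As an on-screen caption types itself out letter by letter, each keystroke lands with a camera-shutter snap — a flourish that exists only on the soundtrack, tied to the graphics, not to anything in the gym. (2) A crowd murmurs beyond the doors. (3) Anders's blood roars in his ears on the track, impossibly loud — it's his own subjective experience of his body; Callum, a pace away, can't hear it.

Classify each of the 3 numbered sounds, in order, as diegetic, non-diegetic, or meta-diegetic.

non-diegetic, diegetic, meta-diegetic

Sound (1): it accompanies on-screen graphics, not anything inside the story world, so non-diegetic.
(2) is diegetic: ambient/room sound belonging to the story's physical space.
(3) a subjective body sound — Anders's private perception, inaudible to Callum → meta-diegetic.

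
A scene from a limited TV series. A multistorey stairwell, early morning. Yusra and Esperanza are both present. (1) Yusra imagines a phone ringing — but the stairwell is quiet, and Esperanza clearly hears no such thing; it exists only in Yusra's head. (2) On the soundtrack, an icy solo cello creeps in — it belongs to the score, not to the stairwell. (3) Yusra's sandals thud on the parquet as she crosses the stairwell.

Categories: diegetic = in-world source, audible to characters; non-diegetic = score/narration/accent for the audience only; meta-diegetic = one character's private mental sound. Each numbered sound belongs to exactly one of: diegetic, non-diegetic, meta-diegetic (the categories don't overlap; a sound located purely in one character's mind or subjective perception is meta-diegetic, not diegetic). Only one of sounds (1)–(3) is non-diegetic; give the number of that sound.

(1) the sound is imagined by Yusra; nothing in the story world is producing it and Esperanza can't hear it → meta-diegetic.
(2) is non-diegetic: score with no on-screen or off-screen source; it exists for the audience alone.
(3) a character's body making contact with the set — an in-world sound → diegetic.
Only (2) is non-diegetic.

2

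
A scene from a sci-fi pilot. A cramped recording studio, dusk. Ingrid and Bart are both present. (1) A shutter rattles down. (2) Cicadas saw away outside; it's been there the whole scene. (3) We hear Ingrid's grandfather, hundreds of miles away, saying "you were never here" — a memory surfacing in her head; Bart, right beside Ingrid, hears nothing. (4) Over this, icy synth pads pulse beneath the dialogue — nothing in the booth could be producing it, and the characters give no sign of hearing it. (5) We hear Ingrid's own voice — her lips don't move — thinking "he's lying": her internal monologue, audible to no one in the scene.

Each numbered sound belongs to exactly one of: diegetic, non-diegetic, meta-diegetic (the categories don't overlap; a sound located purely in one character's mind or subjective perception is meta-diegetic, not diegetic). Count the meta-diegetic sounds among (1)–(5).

2

(1) is diegetic: the sound comes from a shutter physically present in the location.
(2) it's the actual ambient sound of the location → diegetic.
(3) a remembered line, private to Ingrid — not present in the room, not audible to Bart → meta-diegetic.
(4) is non-diegetic: it has no source in the story world and no character can hear it — it's underscore.
Sound (5): Ingrid's thought-voice: a private mental sound no other character can hear, so meta-diegetic.
Meta-diegetic: (3), (5) — that's 2.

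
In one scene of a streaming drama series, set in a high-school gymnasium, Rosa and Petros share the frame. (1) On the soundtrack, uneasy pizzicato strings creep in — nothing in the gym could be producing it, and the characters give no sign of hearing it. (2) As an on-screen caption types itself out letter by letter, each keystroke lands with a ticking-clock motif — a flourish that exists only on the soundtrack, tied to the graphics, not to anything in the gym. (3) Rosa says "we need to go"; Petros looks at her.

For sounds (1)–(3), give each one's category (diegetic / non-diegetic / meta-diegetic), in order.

Sound (1): nothing in the gym produces it and the characters don't hear it — pure soundtrack, so non-diegetic.
Sound (2): it accompanies on-screen graphics, not anything inside the story world, so non-diegetic.
(3) spoken by a character present in the story world → diegetic.

non-diegetic, non-diegetic, diegetic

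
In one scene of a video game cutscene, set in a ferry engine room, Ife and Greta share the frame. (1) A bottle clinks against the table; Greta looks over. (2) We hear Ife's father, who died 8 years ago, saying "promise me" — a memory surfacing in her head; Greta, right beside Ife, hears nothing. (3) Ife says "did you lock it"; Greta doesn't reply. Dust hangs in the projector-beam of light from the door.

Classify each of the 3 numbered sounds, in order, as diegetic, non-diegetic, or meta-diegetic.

(1) an in-world source (a bottle); characters could hear it → diegetic.
(2) is meta-diegetic: it's Ife's recollection rendered as sound; the other character can't hear it.
(3) spoken by a character present in the story world → diegetic.

diegetic, meta-diegetic, diegetic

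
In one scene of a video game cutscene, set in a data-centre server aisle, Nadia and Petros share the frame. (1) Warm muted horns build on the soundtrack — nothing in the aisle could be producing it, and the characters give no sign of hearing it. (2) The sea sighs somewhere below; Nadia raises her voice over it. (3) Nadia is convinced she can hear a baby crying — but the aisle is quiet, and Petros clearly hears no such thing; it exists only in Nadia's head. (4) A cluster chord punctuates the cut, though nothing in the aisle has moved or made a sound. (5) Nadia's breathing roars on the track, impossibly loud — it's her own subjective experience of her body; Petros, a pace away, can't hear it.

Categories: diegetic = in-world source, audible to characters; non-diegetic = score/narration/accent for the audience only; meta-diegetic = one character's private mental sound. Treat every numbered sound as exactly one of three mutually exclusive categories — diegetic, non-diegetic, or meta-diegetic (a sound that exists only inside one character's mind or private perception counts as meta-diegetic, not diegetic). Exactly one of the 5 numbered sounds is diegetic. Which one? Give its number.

2

(1) nothing in the aisle produces it and the characters don't hear it — pure soundtrack → non-diegetic.
Sound (2): the sea is part of the location's real environment, so diegetic.
Sound (3): Nadia alone 'hears' it — an imagined sound, not present in the space, so meta-diegetic.
(4) is non-diegetic: an editorial stinger — it belongs to the cut, not the story world.
(5) is meta-diegetic: it's Nadia's internal bodily sensation rendered as sound; only Nadia 'hears' it.
Only (2) is diegetic.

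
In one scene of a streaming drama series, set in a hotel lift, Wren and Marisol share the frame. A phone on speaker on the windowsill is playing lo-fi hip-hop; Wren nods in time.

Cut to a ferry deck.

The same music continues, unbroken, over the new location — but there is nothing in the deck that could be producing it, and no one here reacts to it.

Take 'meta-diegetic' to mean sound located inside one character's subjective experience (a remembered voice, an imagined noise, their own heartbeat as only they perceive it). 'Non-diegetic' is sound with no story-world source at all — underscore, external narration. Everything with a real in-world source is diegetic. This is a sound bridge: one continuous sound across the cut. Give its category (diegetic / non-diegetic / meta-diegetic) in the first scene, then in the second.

diegetic, non-diegetic

Scene one: a phone on speaker is an on-screen source and Wren reacts to it → diegetic.
Scene two: there is no source in the deck and no one hears it — it's now underscore → non-diegetic.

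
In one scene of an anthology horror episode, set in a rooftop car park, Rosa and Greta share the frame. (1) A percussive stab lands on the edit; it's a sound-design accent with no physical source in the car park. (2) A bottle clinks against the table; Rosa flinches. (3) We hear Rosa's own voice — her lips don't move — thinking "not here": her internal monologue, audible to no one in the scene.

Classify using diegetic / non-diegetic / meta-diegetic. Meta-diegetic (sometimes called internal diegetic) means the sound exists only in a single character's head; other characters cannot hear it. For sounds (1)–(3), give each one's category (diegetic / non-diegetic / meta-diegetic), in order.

(1) nothing in the scene produces it; it's an accent added for the audience → non-diegetic.
(2) the sound comes from a bottle physically present in the location → diegetic.
Sound (3): it's Rosa's unspoken thought, heard only by the audience via her subjectivity, so meta-diegetic.

non-diegetic, diegetic, meta-diegetic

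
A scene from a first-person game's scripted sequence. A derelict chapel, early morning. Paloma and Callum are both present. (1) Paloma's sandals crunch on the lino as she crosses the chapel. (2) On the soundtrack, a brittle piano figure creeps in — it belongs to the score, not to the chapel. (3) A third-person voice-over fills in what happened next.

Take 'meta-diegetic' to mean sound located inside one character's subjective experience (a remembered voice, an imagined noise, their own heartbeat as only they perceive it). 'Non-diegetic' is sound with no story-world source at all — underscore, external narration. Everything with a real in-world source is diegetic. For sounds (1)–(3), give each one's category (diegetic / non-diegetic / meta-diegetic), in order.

Sound (1): it's the physical sound of Paloma moving in the space, so diegetic.
(2) nothing in the chapel produces it and the characters don't hear it — pure soundtrack → non-diegetic.
(3) commentary laid over the scene from outside the fiction → non-diegetic.

diegetic, non-diegetic, non-diegetic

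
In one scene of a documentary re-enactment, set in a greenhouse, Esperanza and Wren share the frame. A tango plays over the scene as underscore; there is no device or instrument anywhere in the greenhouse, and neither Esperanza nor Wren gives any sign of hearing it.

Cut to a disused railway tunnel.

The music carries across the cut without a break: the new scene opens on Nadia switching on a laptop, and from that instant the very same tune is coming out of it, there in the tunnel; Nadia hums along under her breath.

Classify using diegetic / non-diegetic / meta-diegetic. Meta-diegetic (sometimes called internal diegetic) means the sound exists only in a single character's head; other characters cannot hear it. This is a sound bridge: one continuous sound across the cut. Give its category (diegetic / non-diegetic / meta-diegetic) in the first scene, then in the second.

non-diegetic, diegetic

Scene one: there's no in-world source anywhere and no character hears it — underscore for the audience only → non-diegetic.
Scene two: once Nadia turns on a laptop, the music has a real source in the story world and Nadia reacts to it → diegetic.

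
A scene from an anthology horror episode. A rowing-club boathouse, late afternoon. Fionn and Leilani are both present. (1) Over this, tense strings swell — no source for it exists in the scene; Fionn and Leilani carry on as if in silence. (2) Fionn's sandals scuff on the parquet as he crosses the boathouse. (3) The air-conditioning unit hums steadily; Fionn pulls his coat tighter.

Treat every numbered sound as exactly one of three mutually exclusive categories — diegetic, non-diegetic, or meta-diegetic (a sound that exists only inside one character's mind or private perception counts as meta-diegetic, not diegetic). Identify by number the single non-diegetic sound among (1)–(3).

(1) it has no source in the story world and no character can hear it — it's underscore → non-diegetic.
(2) is diegetic: a character's body making contact with the set — an in-world sound.
(3) is diegetic: the air-conditioning unit is part of the location's real environment.
Only (1) is non-diegetic.

1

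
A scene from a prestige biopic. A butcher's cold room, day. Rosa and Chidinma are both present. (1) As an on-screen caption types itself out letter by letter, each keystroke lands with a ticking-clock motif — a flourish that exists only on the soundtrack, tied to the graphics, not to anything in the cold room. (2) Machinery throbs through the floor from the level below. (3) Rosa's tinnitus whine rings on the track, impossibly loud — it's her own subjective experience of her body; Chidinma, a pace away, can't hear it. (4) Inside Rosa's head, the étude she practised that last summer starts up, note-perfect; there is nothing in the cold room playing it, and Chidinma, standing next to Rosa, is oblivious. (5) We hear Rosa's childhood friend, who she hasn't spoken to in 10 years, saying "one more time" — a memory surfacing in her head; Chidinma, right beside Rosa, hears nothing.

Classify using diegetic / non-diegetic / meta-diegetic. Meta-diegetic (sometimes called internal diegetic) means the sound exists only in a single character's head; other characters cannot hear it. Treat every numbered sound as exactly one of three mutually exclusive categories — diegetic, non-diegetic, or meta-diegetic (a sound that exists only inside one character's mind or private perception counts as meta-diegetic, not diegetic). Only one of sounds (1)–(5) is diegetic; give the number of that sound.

(1) sound married to a title/caption — outside the diegesis by definition → non-diegetic.
(2) it's the actual ambient sound of the location → diegetic.
(3) is meta-diegetic: a subjective body sound — Rosa's private perception, inaudible to Chidinma.
(4) it lives in Rosa's subjectivity, not in the cold room → meta-diegetic.
Sound (5): the voice is a memory playing only inside Rosa's mind; Chidinma can't hear it, so meta-diegetic.
Only (2) is diegetic.

2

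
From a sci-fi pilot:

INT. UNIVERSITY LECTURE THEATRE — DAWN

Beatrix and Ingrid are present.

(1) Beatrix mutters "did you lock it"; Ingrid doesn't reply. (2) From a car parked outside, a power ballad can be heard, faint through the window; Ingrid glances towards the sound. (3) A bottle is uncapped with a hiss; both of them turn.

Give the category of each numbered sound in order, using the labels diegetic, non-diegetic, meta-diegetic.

(1) is diegetic: Beatrix is a character speaking aloud in the scene.
(2) is diegetic: it's coming from a car parked outside — a location within the story world — and Ingrid reacts.
(3) an in-world source (a bottle); characters could hear it → diegetic.

diegetic, diegetic, diegetic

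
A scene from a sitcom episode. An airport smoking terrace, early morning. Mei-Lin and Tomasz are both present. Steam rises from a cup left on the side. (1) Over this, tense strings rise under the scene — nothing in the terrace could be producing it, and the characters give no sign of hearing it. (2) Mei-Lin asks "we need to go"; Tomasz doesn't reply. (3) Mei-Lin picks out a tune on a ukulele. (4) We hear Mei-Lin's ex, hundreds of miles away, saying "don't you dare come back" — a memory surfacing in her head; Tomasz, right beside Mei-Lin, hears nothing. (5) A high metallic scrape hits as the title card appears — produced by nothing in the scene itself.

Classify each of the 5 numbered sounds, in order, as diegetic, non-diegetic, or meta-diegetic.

non-diegetic, diegetic, diegetic, meta-diegetic, non-diegetic

Sound (1): it has no source in the story world and no character can hear it — it's underscore, so non-diegetic.
(2) spoken by a character present in the story world → diegetic.
(3) is diegetic: a character is playing a ukulele on screen.
(4) a remembered line, private to Mei-Lin — not present in the room, not audible to Tomasz → meta-diegetic.
(5) is non-diegetic: nothing in the scene produces it; it's an accent added for the audience.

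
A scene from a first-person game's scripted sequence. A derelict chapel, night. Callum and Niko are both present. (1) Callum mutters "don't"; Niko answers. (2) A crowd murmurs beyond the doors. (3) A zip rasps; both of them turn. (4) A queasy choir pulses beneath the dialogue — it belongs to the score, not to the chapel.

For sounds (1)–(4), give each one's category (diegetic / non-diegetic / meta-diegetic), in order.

diegetic, diegetic, diegetic, non-diegetic

(1) is diegetic: on-screen dialogue — Callum speaks and Niko is there to hear.
(2) is diegetic: it's the actual ambient sound of the location.
(3) is diegetic: the sound comes from a zip physically present in the location.
Sound (4): nothing in the chapel produces it and the characters don't hear it — pure soundtrack, so non-diegetic.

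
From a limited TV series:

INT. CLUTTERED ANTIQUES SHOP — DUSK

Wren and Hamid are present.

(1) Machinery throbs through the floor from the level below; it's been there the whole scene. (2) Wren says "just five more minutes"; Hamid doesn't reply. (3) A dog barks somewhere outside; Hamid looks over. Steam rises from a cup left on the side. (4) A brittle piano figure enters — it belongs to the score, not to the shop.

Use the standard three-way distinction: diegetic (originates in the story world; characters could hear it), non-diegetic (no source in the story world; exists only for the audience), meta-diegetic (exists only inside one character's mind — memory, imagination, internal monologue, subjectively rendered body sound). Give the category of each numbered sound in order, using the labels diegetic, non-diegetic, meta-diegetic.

Sound (1): it's the actual ambient sound of the location, so diegetic.
(2) is diegetic: Wren is a character speaking aloud in the scene.
Sound (3): the sound comes from a dog physically present in the location, so diegetic.
(4) score with no on-screen or off-screen source; it exists for the audience alone → non-diegetic.

diegetic, diegetic, diegetic, non-diegetic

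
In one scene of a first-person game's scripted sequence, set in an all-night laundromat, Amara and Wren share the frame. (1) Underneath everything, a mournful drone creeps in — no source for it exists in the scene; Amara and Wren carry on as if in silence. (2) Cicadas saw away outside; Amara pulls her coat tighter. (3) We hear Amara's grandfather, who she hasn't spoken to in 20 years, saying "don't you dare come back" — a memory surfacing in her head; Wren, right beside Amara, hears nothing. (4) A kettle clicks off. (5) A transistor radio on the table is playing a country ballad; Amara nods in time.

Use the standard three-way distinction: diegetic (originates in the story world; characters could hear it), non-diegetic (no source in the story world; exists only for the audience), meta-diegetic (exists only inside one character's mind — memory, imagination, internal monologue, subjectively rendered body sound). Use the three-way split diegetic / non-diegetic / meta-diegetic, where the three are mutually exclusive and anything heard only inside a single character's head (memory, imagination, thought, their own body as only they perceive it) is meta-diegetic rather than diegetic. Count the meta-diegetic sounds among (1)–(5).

Sound (1): nothing in the laundromat produces it and the characters don't hear it — pure soundtrack, so non-diegetic.
(2) is diegetic: cicadas is part of the location's real environment.
(3) is meta-diegetic: it's Amara's recollection rendered as sound; the other character can't hear it.
Sound (4): the sound comes from a kettle physically present in the location, so diegetic.
Sound (5): source music from a transistor radio, which exists in the story world, so diegetic.
So 1 of the 5 is meta-diegetic: (3).

1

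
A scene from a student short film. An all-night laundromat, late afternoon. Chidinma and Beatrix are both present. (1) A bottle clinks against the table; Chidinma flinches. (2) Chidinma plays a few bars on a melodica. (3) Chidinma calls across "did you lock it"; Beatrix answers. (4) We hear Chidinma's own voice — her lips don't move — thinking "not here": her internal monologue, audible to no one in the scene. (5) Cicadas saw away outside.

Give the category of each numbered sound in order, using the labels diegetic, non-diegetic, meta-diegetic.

diegetic, diegetic, diegetic, meta-diegetic, diegetic

(1) is diegetic: a bottle is a real object/event in the scene's world.
(2) is diegetic: a character is playing a melodica on screen.
Sound (3): Chidinma is a character speaking aloud in the scene, so diegetic.
Sound (4): Chidinma's thought-voice: a private mental sound no other character can hear, so meta-diegetic.
Sound (5): cicadas is part of the location's real environment, so diegetic.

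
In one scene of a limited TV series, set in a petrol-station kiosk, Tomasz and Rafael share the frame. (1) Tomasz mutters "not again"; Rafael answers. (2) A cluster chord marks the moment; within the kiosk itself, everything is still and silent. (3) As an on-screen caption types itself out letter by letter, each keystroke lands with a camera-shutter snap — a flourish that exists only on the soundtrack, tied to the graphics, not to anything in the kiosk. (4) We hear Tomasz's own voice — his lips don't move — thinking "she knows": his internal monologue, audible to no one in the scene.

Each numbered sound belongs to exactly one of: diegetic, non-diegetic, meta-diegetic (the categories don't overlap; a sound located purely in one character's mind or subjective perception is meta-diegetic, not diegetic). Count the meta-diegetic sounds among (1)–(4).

1

(1) is diegetic: on-screen dialogue — Tomasz speaks and Rafael is there to hear.
(2) it's a sound-design accent with no in-world source; no one in the scene can hear it → non-diegetic.
(3) is non-diegetic: it accompanies on-screen graphics, not anything inside the story world.
(4) is meta-diegetic: Tomasz's thought-voice: a private mental sound no other character can hear.
Meta-diegetic: (4) — that's 1.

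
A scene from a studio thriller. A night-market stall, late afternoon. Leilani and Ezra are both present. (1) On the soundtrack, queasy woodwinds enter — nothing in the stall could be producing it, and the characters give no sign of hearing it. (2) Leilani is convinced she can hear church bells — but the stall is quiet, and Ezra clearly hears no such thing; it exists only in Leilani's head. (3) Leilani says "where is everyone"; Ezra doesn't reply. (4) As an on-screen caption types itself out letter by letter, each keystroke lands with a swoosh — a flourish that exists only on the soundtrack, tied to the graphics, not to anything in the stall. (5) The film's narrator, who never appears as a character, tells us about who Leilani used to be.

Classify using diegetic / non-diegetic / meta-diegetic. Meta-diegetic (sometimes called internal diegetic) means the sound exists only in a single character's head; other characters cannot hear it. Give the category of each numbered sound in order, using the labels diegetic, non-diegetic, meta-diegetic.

non-diegetic, meta-diegetic, diegetic, non-diegetic, non-diegetic

(1) score with no on-screen or off-screen source; it exists for the audience alone → non-diegetic.
(2) Leilani alone 'hears' it — an imagined sound, not present in the space → meta-diegetic.
(3) Leilani is a character speaking aloud in the scene → diegetic.
(4) is non-diegetic: sound married to a title/caption — outside the diegesis by definition.
Sound (5): the narrator exists outside the story world, addressing only the audience, so non-diegetic.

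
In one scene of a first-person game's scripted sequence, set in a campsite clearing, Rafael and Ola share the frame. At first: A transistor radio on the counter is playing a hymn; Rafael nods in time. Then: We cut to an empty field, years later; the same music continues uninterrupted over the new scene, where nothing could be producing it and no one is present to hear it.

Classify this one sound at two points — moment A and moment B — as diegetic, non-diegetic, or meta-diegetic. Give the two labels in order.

diegetic, non-diegetic

Moment A: a transistor radio is a real in-scene source and Rafael reacts to it → diegetic.
Moment B: there is no longer any in-world source and no one can hear it — it has become underscore → non-diegetic.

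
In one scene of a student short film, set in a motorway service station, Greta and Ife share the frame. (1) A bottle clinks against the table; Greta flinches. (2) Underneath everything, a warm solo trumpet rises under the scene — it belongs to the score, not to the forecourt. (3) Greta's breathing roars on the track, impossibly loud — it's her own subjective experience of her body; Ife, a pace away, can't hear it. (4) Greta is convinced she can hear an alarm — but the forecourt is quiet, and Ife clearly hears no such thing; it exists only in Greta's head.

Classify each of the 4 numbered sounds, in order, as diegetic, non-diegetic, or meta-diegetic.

diegetic, non-diegetic, meta-diegetic, meta-diegetic

Sound (1): the sound comes from a bottle physically present in the location, so diegetic.
Sound (2): it has no source in the story world and no character can hear it — it's underscore, so non-diegetic.
(3) point-of-audition from inside Greta's body; not a sound in the room → meta-diegetic.
(4) Greta alone 'hears' it — an imagined sound, not present in the space → meta-diegetic.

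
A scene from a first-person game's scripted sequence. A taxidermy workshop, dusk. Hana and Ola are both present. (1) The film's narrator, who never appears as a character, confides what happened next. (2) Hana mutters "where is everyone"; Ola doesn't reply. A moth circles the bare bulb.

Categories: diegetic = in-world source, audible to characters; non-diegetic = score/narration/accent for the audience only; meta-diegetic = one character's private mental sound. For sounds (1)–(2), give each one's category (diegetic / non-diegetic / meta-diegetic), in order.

(1) commentary laid over the scene from outside the fiction → non-diegetic.
(2) is diegetic: on-screen dialogue — Hana speaks and Ola is there to hear.

non-diegetic, diegetic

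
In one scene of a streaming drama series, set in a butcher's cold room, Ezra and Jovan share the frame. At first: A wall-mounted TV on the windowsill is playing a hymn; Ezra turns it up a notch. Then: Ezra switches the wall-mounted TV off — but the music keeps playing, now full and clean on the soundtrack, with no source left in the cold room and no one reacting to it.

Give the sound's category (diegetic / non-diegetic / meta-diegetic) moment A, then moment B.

diegetic, non-diegetic

Moment A: a wall-mounted TV is a real in-scene source and Ezra reacts to it → diegetic.
Moment B: there is no longer any in-world source and no one can hear it — it has become underscore → non-diegetic.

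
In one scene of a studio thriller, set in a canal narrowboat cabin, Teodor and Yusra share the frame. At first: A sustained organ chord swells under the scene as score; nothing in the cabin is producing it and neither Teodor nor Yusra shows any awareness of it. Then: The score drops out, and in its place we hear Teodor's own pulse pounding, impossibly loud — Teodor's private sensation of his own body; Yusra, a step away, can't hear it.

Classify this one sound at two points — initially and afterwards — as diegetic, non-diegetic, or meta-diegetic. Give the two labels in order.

non-diegetic, meta-diegetic

Initially: underscore with no in-world source, inaudible to the characters → non-diegetic.
Afterwards: the body sound is Teodor's subjective perception alone — Yusra can't hear it → meta-diegetic.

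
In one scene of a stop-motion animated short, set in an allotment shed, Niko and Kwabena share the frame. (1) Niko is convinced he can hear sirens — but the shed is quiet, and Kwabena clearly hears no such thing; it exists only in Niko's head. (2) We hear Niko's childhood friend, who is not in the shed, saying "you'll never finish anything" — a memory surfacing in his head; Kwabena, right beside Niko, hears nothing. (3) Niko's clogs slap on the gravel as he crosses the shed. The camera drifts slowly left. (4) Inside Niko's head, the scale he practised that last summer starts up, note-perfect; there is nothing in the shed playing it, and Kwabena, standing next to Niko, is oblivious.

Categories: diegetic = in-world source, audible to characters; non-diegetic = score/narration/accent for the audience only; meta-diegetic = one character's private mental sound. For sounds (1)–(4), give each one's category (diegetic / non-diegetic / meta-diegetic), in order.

Sound (1): the sound is imagined by Niko; nothing in the story world is producing it and Kwabena can't hear it, so meta-diegetic.
(2) it's Niko's recollection rendered as sound; the other character can't hear it → meta-diegetic.
Sound (3): it's the physical sound of Niko moving in the space, so diegetic.
Sound (4): remembered music, private to Niko — Kwabena is oblivious because it isn't in the room, so meta-diegetic.

meta-diegetic, meta-diegetic, diegetic, meta-diegetic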